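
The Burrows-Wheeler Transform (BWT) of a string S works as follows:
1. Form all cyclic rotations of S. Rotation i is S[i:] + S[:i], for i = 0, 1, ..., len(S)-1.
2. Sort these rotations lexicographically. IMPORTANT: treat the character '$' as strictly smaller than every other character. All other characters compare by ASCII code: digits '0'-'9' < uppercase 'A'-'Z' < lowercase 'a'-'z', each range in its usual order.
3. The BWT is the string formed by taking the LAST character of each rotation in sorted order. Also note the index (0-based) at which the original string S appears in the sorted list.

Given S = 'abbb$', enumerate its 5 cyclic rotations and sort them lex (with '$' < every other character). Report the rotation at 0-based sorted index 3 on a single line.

Answer: bb$ab

Derivation:
All 5 rotations (rotation i = S[i:]+S[:i]):
  rot[0] = abbb$
  rot[1] = bbb$a
  rot[2] = bb$ab
  rot[3] = b$abb
  rot[4] = $abbb
Sorted (with $ < everything):
  sorted[0] = $abbb
  sorted[1] = abbb$
  sorted[2] = b$abb
  sorted[3] = bb$ab
  sorted[4] = bbb$a
sorted[3] = bb$ab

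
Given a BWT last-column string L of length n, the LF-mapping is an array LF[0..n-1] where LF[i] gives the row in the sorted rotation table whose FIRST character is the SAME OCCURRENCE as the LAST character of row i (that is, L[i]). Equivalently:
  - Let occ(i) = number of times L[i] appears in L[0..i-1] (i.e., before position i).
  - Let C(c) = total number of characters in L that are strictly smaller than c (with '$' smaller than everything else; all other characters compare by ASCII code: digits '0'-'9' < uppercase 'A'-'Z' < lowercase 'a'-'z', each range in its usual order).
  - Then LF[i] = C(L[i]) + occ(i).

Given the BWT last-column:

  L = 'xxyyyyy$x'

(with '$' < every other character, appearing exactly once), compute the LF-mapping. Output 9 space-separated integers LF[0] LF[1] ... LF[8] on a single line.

Char counts: '$':1, 'x':3, 'y':5
C (first-col start): C('$')=0, C('x')=1, C('y')=4
L[0]='x': occ=0, LF[0]=C('x')+0=1+0=1
L[1]='x': occ=1, LF[1]=C('x')+1=1+1=2
L[2]='y': occ=0, LF[2]=C('y')+0=4+0=4
L[3]='y': occ=1, LF[3]=C('y')+1=4+1=5
L[4]='y': occ=2, LF[4]=C('y')+2=4+2=6
L[5]='y': occ=3, LF[5]=C('y')+3=4+3=7
L[6]='y': occ=4, LF[6]=C('y')+4=4+4=8
L[7]='$': occ=0, LF[7]=C('$')+0=0+0=0
L[8]='x': occ=2, LF[8]=C('x')+2=1+2=3

Answer: 1 2 4 5 6 7 8 0 3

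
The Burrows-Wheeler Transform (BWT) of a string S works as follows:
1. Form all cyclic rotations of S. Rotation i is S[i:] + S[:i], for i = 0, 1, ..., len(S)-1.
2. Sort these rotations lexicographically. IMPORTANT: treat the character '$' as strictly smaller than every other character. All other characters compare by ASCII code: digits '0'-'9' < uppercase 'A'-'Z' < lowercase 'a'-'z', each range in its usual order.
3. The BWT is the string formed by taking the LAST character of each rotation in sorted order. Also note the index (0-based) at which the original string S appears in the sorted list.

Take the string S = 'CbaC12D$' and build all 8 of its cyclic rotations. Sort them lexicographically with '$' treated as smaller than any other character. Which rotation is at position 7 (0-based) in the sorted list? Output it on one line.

Answer: baC12D$C

Derivation:
All 8 rotations (rotation i = S[i:]+S[:i]):
  rot[0] = CbaC12D$
  rot[1] = baC12D$C
  rot[2] = aC12D$Cb
  rot[3] = C12D$Cba
  rot[4] = 12D$CbaC
  rot[5] = 2D$CbaC1
  rot[6] = D$CbaC12
  rot[7] = $CbaC12D
Sorted (with $ < everything):
  sorted[0] = $CbaC12D
  sorted[1] = 12D$CbaC
  sorted[2] = 2D$CbaC1
  sorted[3] = C12D$Cba
  sorted[4] = CbaC12D$
  sorted[5] = D$CbaC12
  sorted[6] = aC12D$Cb
  sorted[7] = baC12D$C
sorted[7] = baC12D$C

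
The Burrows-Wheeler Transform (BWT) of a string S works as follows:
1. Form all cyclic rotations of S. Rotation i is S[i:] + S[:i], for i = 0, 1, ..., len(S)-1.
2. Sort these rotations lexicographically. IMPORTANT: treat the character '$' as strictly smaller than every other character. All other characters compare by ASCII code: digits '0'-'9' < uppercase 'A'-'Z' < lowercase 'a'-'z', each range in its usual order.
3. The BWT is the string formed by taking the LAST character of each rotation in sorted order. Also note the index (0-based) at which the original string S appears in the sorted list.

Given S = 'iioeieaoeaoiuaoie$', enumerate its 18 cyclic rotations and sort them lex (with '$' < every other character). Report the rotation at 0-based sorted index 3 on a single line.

Answer: aoiuaoie$iioeieaoe

Derivation:
All 18 rotations (rotation i = S[i:]+S[:i]):
  rot[0] = iioeieaoeaoiuaoie$
  rot[1] = ioeieaoeaoiuaoie$i
  rot[2] = oeieaoeaoiuaoie$ii
  rot[3] = eieaoeaoiuaoie$iio
  rot[4] = ieaoeaoiuaoie$iioe
  rot[5] = eaoeaoiuaoie$iioei
  rot[6] = aoeaoiuaoie$iioeie
  rot[7] = oeaoiuaoie$iioeiea
  rot[8] = eaoiuaoie$iioeieao
  rot[9] = aoiuaoie$iioeieaoe
  rot[10] = oiuaoie$iioeieaoea
  rot[11] = iuaoie$iioeieaoeao
  rot[12] = uaoie$iioeieaoeaoi
  rot[13] = aoie$iioeieaoeaoiu
  rot[14] = oie$iioeieaoeaoiua
  rot[15] = ie$iioeieaoeaoiuao
  rot[16] = e$iioeieaoeaoiuaoi
  rot[17] = $iioeieaoeaoiuaoie
Sorted (with $ < everything):
  sorted[0] = $iioeieaoeaoiuaoie
  sorted[1] = aoeaoiuaoie$iioeie
  sorted[2] = aoie$iioeieaoeaoiu
  sorted[3] = aoiuaoie$iioeieaoe
  sorted[4] = e$iioeieaoeaoiuaoi
  sorted[5] = eaoeaoiuaoie$iioei
  sorted[6] = eaoiuaoie$iioeieao
  sorted[7] = eieaoeaoiuaoie$iio
  sorted[8] = ie$iioeieaoeaoiuao
  sorted[9] = ieaoeaoiuaoie$iioe
  sorted[10] = iioeieaoeaoiuaoie$
  sorted[11] = ioeieaoeaoiuaoie$i
  sorted[12] = iuaoie$iioeieaoeao
  sorted[13] = oeaoiuaoie$iioeiea
  sorted[14] = oeieaoeaoiuaoie$ii
  sorted[15] = oie$iioeieaoeaoiua
  sorted[16] = oiuaoie$iioeieaoea
  sorted[17] = uaoie$iioeieaoeaoi
sorted[3] = aoiuaoie$iioeieaoe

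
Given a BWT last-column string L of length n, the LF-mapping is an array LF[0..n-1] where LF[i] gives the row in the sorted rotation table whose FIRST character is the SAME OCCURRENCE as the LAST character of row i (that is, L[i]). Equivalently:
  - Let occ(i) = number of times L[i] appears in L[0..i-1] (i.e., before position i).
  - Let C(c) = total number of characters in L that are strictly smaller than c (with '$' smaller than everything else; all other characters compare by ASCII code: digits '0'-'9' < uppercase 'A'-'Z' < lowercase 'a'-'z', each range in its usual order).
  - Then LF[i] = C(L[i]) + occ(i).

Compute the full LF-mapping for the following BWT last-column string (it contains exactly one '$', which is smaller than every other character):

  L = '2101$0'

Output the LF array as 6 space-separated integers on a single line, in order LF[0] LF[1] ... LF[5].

Char counts: '$':1, '0':2, '1':2, '2':1
C (first-col start): C('$')=0, C('0')=1, C('1')=3, C('2')=5
L[0]='2': occ=0, LF[0]=C('2')+0=5+0=5
L[1]='1': occ=0, LF[1]=C('1')+0=3+0=3
L[2]='0': occ=0, LF[2]=C('0')+0=1+0=1
L[3]='1': occ=1, LF[3]=C('1')+1=3+1=4
L[4]='$': occ=0, LF[4]=C('$')+0=0+0=0
L[5]='0': occ=1, LF[5]=C('0')+1=1+1=2

Answer: 5 3 1 4 0 2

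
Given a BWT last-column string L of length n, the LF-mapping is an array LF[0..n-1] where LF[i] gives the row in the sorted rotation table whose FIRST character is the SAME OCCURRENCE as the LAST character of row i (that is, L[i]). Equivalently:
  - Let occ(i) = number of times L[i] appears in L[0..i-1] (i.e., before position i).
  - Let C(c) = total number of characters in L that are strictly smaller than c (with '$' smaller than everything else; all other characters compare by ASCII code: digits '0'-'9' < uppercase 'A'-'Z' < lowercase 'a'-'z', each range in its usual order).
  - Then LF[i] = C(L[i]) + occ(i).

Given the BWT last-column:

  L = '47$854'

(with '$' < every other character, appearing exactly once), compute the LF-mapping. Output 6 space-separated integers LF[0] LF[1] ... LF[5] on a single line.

Char counts: '$':1, '4':2, '5':1, '7':1, '8':1
C (first-col start): C('$')=0, C('4')=1, C('5')=3, C('7')=4, C('8')=5
L[0]='4': occ=0, LF[0]=C('4')+0=1+0=1
L[1]='7': occ=0, LF[1]=C('7')+0=4+0=4
L[2]='$': occ=0, LF[2]=C('$')+0=0+0=0
L[3]='8': occ=0, LF[3]=C('8')+0=5+0=5
L[4]='5': occ=0, LF[4]=C('5')+0=3+0=3
L[5]='4': occ=1, LF[5]=C('4')+1=1+1=2

Answer: 1 4 0 5 3 2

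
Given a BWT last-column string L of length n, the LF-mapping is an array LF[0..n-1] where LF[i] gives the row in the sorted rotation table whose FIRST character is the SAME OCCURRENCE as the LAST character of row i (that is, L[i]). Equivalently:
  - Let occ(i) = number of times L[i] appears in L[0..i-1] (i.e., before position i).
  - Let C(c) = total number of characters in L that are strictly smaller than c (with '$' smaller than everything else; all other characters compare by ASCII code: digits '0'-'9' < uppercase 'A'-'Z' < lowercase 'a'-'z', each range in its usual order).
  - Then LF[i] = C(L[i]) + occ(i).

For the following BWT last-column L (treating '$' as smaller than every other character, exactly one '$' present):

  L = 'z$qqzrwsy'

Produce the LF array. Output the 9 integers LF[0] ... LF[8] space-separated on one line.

Char counts: '$':1, 'q':2, 'r':1, 's':1, 'w':1, 'y':1, 'z':2
C (first-col start): C('$')=0, C('q')=1, C('r')=3, C('s')=4, C('w')=5, C('y')=6, C('z')=7
L[0]='z': occ=0, LF[0]=C('z')+0=7+0=7
L[1]='$': occ=0, LF[1]=C('$')+0=0+0=0
L[2]='q': occ=0, LF[2]=C('q')+0=1+0=1
L[3]='q': occ=1, LF[3]=C('q')+1=1+1=2
L[4]='z': occ=1, LF[4]=C('z')+1=7+1=8
L[5]='r': occ=0, LF[5]=C('r')+0=3+0=3
L[6]='w': occ=0, LF[6]=C('w')+0=5+0=5
L[7]='s': occ=0, LF[7]=C('s')+0=4+0=4
L[8]='y': occ=0, LF[8]=C('y')+0=6+0=6

Answer: 7 0 1 2 8 3 5 4 6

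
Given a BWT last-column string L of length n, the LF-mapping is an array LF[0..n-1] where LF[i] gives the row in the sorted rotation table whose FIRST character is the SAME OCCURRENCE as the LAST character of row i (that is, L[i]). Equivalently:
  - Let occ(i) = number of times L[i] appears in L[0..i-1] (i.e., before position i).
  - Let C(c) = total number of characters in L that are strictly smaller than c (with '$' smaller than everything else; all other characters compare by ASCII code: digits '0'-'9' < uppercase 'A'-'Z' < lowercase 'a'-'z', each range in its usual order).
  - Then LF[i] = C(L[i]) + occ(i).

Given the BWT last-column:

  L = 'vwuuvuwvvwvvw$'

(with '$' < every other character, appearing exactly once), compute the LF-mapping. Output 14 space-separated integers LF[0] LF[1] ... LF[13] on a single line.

Answer: 4 10 1 2 5 3 11 6 7 12 8 9 13 0

Derivation:
Char counts: '$':1, 'u':3, 'v':6, 'w':4
C (first-col start): C('$')=0, C('u')=1, C('v')=4, C('w')=10
L[0]='v': occ=0, LF[0]=C('v')+0=4+0=4
L[1]='w': occ=0, LF[1]=C('w')+0=10+0=10
L[2]='u': occ=0, LF[2]=C('u')+0=1+0=1
L[3]='u': occ=1, LF[3]=C('u')+1=1+1=2
L[4]='v': occ=1, LF[4]=C('v')+1=4+1=5
L[5]='u': occ=2, LF[5]=C('u')+2=1+2=3
L[6]='w': occ=1, LF[6]=C('w')+1=10+1=11
L[7]='v': occ=2, LF[7]=C('v')+2=4+2=6
L[8]='v': occ=3, LF[8]=C('v')+3=4+3=7
L[9]='w': occ=2, LF[9]=C('w')+2=10+2=12
L[10]='v': occ=4, LF[10]=C('v')+4=4+4=8
L[11]='v': occ=5, LF[11]=C('v')+5=4+5=9
L[12]='w': occ=3, LF[12]=C('w')+3=10+3=13
L[13]='$': occ=0, LF[13]=C('$')+0=0+0=0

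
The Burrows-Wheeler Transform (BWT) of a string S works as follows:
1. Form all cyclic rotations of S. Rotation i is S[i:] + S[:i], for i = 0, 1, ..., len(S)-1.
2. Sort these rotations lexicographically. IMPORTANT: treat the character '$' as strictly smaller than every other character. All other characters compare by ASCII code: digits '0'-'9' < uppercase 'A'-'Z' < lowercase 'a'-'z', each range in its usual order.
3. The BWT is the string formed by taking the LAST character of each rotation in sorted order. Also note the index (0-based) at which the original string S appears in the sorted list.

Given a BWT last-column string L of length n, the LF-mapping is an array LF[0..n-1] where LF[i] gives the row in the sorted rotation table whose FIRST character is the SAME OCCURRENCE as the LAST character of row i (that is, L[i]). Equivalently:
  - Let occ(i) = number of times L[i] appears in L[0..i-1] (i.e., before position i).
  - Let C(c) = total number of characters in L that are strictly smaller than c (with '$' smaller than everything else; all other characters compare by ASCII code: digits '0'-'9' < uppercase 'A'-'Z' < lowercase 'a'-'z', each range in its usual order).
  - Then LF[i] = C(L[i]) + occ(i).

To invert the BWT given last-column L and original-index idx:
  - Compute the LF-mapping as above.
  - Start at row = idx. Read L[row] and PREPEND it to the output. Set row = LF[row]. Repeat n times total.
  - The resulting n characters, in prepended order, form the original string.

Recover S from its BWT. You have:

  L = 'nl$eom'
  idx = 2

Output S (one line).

LF mapping: 4 2 0 1 5 3
Walk LF starting at row 2, prepending L[row]:
  step 1: row=2, L[2]='$', prepend. Next row=LF[2]=0
  step 2: row=0, L[0]='n', prepend. Next row=LF[0]=4
  step 3: row=4, L[4]='o', prepend. Next row=LF[4]=5
  step 4: row=5, L[5]='m', prepend. Next row=LF[5]=3
  step 5: row=3, L[3]='e', prepend. Next row=LF[3]=1
  step 6: row=1, L[1]='l', prepend. Next row=LF[1]=2
Reversed output: lemon$

Answer: lemon$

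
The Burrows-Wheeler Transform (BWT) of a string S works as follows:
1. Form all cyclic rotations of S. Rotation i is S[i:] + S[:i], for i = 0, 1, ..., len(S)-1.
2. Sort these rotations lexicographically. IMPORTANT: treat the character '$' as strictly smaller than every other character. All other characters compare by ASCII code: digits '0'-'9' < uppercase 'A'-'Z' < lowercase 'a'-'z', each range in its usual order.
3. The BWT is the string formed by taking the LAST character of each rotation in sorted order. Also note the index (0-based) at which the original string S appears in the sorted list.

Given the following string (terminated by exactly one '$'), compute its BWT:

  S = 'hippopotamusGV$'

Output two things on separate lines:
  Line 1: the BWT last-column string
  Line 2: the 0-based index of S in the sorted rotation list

All 15 rotations (rotation i = S[i:]+S[:i]):
  rot[0] = hippopotamusGV$
  rot[1] = ippopotamusGV$h
  rot[2] = ppopotamusGV$hi
  rot[3] = popotamusGV$hip
  rot[4] = opotamusGV$hipp
  rot[5] = potamusGV$hippo
  rot[6] = otamusGV$hippop
  rot[7] = tamusGV$hippopo
  rot[8] = amusGV$hippopot
  rot[9] = musGV$hippopota
  rot[10] = usGV$hippopotam
  rot[11] = sGV$hippopotamu
  rot[12] = GV$hippopotamus
  rot[13] = V$hippopotamusG
  rot[14] = $hippopotamusGV
Sorted (with $ < everything):
  sorted[0] = $hippopotamusGV  (last char: 'V')
  sorted[1] = GV$hippopotamus  (last char: 's')
  sorted[2] = V$hippopotamusG  (last char: 'G')
  sorted[3] = amusGV$hippopot  (last char: 't')
  sorted[4] = hippopotamusGV$  (last char: '$')
  sorted[5] = ippopotamusGV$h  (last char: 'h')
  sorted[6] = musGV$hippopota  (last char: 'a')
  sorted[7] = opotamusGV$hipp  (last char: 'p')
  sorted[8] = otamusGV$hippop  (last char: 'p')
  sorted[9] = popotamusGV$hip  (last char: 'p')
  sorted[10] = potamusGV$hippo  (last char: 'o')
  sorted[11] = ppopotamusGV$hi  (last char: 'i')
  sorted[12] = sGV$hippopotamu  (last char: 'u')
  sorted[13] = tamusGV$hippopo  (last char: 'o')
  sorted[14] = usGV$hippopotam  (last char: 'm')
Last column: VsGt$happpoiuom
Original string S is at sorted index 4

Answer: VsGt$happpoiuom
4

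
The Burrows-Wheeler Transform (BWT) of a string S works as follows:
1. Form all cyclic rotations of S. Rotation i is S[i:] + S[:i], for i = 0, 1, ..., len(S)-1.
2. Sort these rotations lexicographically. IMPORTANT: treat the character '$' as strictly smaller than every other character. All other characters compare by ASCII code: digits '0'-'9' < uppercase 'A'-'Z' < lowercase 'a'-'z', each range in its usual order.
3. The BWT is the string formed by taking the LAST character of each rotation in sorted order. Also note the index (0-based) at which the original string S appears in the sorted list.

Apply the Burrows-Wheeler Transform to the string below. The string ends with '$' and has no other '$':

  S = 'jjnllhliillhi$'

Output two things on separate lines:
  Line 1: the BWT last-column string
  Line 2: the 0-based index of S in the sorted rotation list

Answer: illhli$jllhinj
6

Derivation:
All 14 rotations (rotation i = S[i:]+S[:i]):
  rot[0] = jjnllhliillhi$
  rot[1] = jnllhliillhi$j
  rot[2] = nllhliillhi$jj
  rot[3] = llhliillhi$jjn
  rot[4] = lhliillhi$jjnl
  rot[5] = hliillhi$jjnll
  rot[6] = liillhi$jjnllh
  rot[7] = iillhi$jjnllhl
  rot[8] = illhi$jjnllhli
  rot[9] = llhi$jjnllhlii
  rot[10] = lhi$jjnllhliil
  rot[11] = hi$jjnllhliill
  rot[12] = i$jjnllhliillh
  rot[13] = $jjnllhliillhi
Sorted (with $ < everything):
  sorted[0] = $jjnllhliillhi  (last char: 'i')
  sorted[1] = hi$jjnllhliill  (last char: 'l')
  sorted[2] = hliillhi$jjnll  (last char: 'l')
  sorted[3] = i$jjnllhliillh  (last char: 'h')
  sorted[4] = iillhi$jjnllhl  (last char: 'l')
  sorted[5] = illhi$jjnllhli  (last char: 'i')
  sorted[6] = jjnllhliillhi$  (last char: '$')
  sorted[7] = jnllhliillhi$j  (last char: 'j')
  sorted[8] = lhi$jjnllhliil  (last char: 'l')
  sorted[9] = lhliillhi$jjnl  (last char: 'l')
  sorted[10] = liillhi$jjnllh  (last char: 'h')
  sorted[11] = llhi$jjnllhlii  (last char: 'i')
  sorted[12] = llhliillhi$jjn  (last char: 'n')
  sorted[13] = nllhliillhi$jj  (last char: 'j')
Last column: illhli$jllhinj
Original string S is at sorted index 6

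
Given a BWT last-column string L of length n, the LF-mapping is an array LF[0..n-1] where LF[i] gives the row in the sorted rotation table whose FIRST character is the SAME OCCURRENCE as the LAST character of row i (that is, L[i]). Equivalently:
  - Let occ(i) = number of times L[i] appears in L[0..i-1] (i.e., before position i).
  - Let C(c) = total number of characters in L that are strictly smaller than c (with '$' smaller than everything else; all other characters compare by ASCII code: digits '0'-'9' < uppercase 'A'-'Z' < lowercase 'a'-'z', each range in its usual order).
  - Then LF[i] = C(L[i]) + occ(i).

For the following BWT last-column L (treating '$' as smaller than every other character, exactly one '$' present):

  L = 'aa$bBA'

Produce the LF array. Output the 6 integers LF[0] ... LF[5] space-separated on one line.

Char counts: '$':1, 'A':1, 'B':1, 'a':2, 'b':1
C (first-col start): C('$')=0, C('A')=1, C('B')=2, C('a')=3, C('b')=5
L[0]='a': occ=0, LF[0]=C('a')+0=3+0=3
L[1]='a': occ=1, LF[1]=C('a')+1=3+1=4
L[2]='$': occ=0, LF[2]=C('$')+0=0+0=0
L[3]='b': occ=0, LF[3]=C('b')+0=5+0=5
L[4]='B': occ=0, LF[4]=C('B')+0=2+0=2
L[5]='A': occ=0, LF[5]=C('A')+0=1+0=1

Answer: 3 4 0 5 2 1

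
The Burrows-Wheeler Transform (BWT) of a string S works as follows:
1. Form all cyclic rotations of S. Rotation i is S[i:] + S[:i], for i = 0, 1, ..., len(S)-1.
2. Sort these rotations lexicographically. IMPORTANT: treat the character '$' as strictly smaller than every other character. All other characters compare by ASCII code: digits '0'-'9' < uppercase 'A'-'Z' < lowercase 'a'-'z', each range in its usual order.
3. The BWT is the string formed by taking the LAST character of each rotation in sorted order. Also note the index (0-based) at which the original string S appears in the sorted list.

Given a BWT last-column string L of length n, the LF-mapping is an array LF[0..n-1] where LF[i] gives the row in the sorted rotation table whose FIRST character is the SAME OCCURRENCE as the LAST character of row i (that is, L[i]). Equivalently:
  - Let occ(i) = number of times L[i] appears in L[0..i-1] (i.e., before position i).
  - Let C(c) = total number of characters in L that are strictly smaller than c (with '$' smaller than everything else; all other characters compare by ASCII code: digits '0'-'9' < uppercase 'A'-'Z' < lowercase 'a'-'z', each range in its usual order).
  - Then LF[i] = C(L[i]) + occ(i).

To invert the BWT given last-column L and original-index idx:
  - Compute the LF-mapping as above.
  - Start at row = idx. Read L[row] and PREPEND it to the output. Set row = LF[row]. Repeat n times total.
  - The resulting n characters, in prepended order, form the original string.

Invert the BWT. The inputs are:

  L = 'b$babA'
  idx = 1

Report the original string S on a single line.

LF mapping: 3 0 4 2 5 1
Walk LF starting at row 1, prepending L[row]:
  step 1: row=1, L[1]='$', prepend. Next row=LF[1]=0
  step 2: row=0, L[0]='b', prepend. Next row=LF[0]=3
  step 3: row=3, L[3]='a', prepend. Next row=LF[3]=2
  step 4: row=2, L[2]='b', prepend. Next row=LF[2]=4
  step 5: row=4, L[4]='b', prepend. Next row=LF[4]=5
  step 6: row=5, L[5]='A', prepend. Next row=LF[5]=1
Reversed output: Abbab$

Answer: Abbab$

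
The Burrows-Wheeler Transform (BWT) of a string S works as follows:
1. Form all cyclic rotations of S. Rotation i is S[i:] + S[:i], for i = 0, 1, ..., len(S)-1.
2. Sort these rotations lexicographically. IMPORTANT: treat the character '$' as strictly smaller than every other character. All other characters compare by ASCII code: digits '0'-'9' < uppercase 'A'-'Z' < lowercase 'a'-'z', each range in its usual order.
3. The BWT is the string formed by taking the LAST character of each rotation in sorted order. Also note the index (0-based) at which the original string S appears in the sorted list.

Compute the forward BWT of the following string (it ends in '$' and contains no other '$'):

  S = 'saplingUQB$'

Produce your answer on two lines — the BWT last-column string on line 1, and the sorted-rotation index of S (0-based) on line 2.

Answer: BQUgsnlpia$
10

Derivation:
All 11 rotations (rotation i = S[i:]+S[:i]):
  rot[0] = saplingUQB$
  rot[1] = aplingUQB$s
  rot[2] = plingUQB$sa
  rot[3] = lingUQB$sap
  rot[4] = ingUQB$sapl
  rot[5] = ngUQB$sapli
  rot[6] = gUQB$saplin
  rot[7] = UQB$sapling
  rot[8] = QB$saplingU
  rot[9] = B$saplingUQ
  rot[10] = $saplingUQB
Sorted (with $ < everything):
  sorted[0] = $saplingUQB  (last char: 'B')
  sorted[1] = B$saplingUQ  (last char: 'Q')
  sorted[2] = QB$saplingU  (last char: 'U')
  sorted[3] = UQB$sapling  (last char: 'g')
  sorted[4] = aplingUQB$s  (last char: 's')
  sorted[5] = gUQB$saplin  (last char: 'n')
  sorted[6] = ingUQB$sapl  (last char: 'l')
  sorted[7] = lingUQB$sap  (last char: 'p')
  sorted[8] = ngUQB$sapli  (last char: 'i')
  sorted[9] = plingUQB$sa  (last char: 'a')
  sorted[10] = saplingUQB$  (last char: '$')
Last column: BQUgsnlpia$
Original string S is at sorted index 10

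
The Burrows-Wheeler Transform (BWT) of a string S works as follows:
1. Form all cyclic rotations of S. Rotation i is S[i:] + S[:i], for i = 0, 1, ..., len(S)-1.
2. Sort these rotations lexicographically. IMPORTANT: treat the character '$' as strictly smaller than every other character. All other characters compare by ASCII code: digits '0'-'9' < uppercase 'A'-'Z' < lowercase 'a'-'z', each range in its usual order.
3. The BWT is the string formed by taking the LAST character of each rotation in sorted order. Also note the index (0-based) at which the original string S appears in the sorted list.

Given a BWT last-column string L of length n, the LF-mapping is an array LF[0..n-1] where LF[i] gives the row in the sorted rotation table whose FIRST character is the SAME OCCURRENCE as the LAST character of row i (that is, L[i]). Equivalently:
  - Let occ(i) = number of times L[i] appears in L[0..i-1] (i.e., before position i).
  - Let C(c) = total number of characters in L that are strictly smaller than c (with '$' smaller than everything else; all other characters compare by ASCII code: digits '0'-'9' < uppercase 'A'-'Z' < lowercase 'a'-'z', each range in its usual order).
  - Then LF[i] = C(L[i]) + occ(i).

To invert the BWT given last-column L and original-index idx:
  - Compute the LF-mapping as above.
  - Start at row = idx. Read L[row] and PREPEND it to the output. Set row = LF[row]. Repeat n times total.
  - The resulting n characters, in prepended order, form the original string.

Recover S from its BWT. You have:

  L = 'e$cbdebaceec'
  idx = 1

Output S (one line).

LF mapping: 8 0 4 2 7 9 3 1 5 10 11 6
Walk LF starting at row 1, prepending L[row]:
  step 1: row=1, L[1]='$', prepend. Next row=LF[1]=0
  step 2: row=0, L[0]='e', prepend. Next row=LF[0]=8
  step 3: row=8, L[8]='c', prepend. Next row=LF[8]=5
  step 4: row=5, L[5]='e', prepend. Next row=LF[5]=9
  step 5: row=9, L[9]='e', prepend. Next row=LF[9]=10
  step 6: row=10, L[10]='e', prepend. Next row=LF[10]=11
  step 7: row=11, L[11]='c', prepend. Next row=LF[11]=6
  step 8: row=6, L[6]='b', prepend. Next row=LF[6]=3
  step 9: row=3, L[3]='b', prepend. Next row=LF[3]=2
  step 10: row=2, L[2]='c', prepend. Next row=LF[2]=4
  step 11: row=4, L[4]='d', prepend. Next row=LF[4]=7
  step 12: row=7, L[7]='a', prepend. Next row=LF[7]=1
Reversed output: adcbbceeece$

Answer: adcbbceeece$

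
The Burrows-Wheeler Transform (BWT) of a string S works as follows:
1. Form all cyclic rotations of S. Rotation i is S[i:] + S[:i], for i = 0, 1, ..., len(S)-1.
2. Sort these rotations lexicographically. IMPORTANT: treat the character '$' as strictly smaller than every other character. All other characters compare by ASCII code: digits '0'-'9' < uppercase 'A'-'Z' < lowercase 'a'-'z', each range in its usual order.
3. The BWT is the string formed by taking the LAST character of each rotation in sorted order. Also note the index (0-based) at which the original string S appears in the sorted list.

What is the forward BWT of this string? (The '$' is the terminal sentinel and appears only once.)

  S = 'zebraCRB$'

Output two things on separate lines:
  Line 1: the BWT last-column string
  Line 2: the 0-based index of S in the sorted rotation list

Answer: BRaCrezb$
8

Derivation:
All 9 rotations (rotation i = S[i:]+S[:i]):
  rot[0] = zebraCRB$
  rot[1] = ebraCRB$z
  rot[2] = braCRB$ze
  rot[3] = raCRB$zeb
  rot[4] = aCRB$zebr
  rot[5] = CRB$zebra
  rot[6] = RB$zebraC
  rot[7] = B$zebraCR
  rot[8] = $zebraCRB
Sorted (with $ < everything):
  sorted[0] = $zebraCRB  (last char: 'B')
  sorted[1] = B$zebraCR  (last char: 'R')
  sorted[2] = CRB$zebra  (last char: 'a')
  sorted[3] = RB$zebraC  (last char: 'C')
  sorted[4] = aCRB$zebr  (last char: 'r')
  sorted[5] = braCRB$ze  (last char: 'e')
  sorted[6] = ebraCRB$z  (last char: 'z')
  sorted[7] = raCRB$zeb  (last char: 'b')
  sorted[8] = zebraCRB$  (last char: '$')
Last column: BRaCrezb$
Original string S is at sorted index 8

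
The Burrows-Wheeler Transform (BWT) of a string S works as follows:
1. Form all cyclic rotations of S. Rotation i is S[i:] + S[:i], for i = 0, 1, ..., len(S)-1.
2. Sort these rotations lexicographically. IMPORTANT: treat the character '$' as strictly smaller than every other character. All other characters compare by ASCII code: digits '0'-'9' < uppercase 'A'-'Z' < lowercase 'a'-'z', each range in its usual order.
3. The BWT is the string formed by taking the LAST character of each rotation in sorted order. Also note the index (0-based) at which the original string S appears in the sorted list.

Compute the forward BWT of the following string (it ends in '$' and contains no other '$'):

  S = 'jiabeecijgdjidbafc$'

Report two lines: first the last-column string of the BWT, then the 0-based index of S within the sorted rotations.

All 19 rotations (rotation i = S[i:]+S[:i]):
  rot[0] = jiabeecijgdjidbafc$
  rot[1] = iabeecijgdjidbafc$j
  rot[2] = abeecijgdjidbafc$ji
  rot[3] = beecijgdjidbafc$jia
  rot[4] = eecijgdjidbafc$jiab
  rot[5] = ecijgdjidbafc$jiabe
  rot[6] = cijgdjidbafc$jiabee
  rot[7] = ijgdjidbafc$jiabeec
  rot[8] = jgdjidbafc$jiabeeci
  rot[9] = gdjidbafc$jiabeecij
  rot[10] = djidbafc$jiabeecijg
  rot[11] = jidbafc$jiabeecijgd
  rot[12] = idbafc$jiabeecijgdj
  rot[13] = dbafc$jiabeecijgdji
  rot[14] = bafc$jiabeecijgdjid
  rot[15] = afc$jiabeecijgdjidb
  rot[16] = fc$jiabeecijgdjidba
  rot[17] = c$jiabeecijgdjidbaf
  rot[18] = $jiabeecijgdjidbafc
Sorted (with $ < everything):
  sorted[0] = $jiabeecijgdjidbafc  (last char: 'c')
  sorted[1] = abeecijgdjidbafc$ji  (last char: 'i')
  sorted[2] = afc$jiabeecijgdjidb  (last char: 'b')
  sorted[3] = bafc$jiabeecijgdjid  (last char: 'd')
  sorted[4] = beecijgdjidbafc$jia  (last char: 'a')
  sorted[5] = c$jiabeecijgdjidbaf  (last char: 'f')
  sorted[6] = cijgdjidbafc$jiabee  (last char: 'e')
  sorted[7] = dbafc$jiabeecijgdji  (last char: 'i')
  sorted[8] = djidbafc$jiabeecijg  (last char: 'g')
  sorted[9] = ecijgdjidbafc$jiabe  (last char: 'e')
  sorted[10] = eecijgdjidbafc$jiab  (last char: 'b')
  sorted[11] = fc$jiabeecijgdjidba  (last char: 'a')
  sorted[12] = gdjidbafc$jiabeecij  (last char: 'j')
  sorted[13] = iabeecijgdjidbafc$j  (last char: 'j')
  sorted[14] = idbafc$jiabeecijgdj  (last char: 'j')
  sorted[15] = ijgdjidbafc$jiabeec  (last char: 'c')
  sorted[16] = jgdjidbafc$jiabeeci  (last char: 'i')
  sorted[17] = jiabeecijgdjidbafc$  (last char: '$')
  sorted[18] = jidbafc$jiabeecijgd  (last char: 'd')
Last column: cibdafeigebajjjci$d
Original string S is at sorted index 17

Answer: cibdafeigebajjjci$d
17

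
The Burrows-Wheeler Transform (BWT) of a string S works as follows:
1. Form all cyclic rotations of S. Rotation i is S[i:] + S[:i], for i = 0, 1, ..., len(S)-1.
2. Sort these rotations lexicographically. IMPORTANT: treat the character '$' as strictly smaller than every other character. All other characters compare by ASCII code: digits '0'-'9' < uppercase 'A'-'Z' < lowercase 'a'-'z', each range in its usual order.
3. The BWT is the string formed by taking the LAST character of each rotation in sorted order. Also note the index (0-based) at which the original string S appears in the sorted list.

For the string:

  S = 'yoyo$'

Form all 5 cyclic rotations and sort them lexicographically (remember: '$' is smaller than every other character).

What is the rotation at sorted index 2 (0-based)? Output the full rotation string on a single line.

All 5 rotations (rotation i = S[i:]+S[:i]):
  rot[0] = yoyo$
  rot[1] = oyo$y
  rot[2] = yo$yo
  rot[3] = o$yoy
  rot[4] = $yoyo
Sorted (with $ < everything):
  sorted[0] = $yoyo
  sorted[1] = o$yoy
  sorted[2] = oyo$y
  sorted[3] = yo$yo
  sorted[4] = yoyo$
sorted[2] = oyo$y

Answer: oyo$y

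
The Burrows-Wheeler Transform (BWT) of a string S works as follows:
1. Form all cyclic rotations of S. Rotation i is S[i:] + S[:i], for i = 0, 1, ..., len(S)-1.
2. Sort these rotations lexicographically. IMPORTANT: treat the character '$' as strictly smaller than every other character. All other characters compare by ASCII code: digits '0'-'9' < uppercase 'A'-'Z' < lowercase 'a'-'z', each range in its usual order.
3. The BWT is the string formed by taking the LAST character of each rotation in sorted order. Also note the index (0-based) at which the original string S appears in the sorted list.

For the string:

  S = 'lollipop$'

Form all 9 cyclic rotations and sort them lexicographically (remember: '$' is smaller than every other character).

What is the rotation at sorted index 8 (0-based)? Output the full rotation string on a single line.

All 9 rotations (rotation i = S[i:]+S[:i]):
  rot[0] = lollipop$
  rot[1] = ollipop$l
  rot[2] = llipop$lo
  rot[3] = lipop$lol
  rot[4] = ipop$loll
  rot[5] = pop$lolli
  rot[6] = op$lollip
  rot[7] = p$lollipo
  rot[8] = $lollipop
Sorted (with $ < everything):
  sorted[0] = $lollipop
  sorted[1] = ipop$loll
  sorted[2] = lipop$lol
  sorted[3] = llipop$lo
  sorted[4] = lollipop$
  sorted[5] = ollipop$l
  sorted[6] = op$lollip
  sorted[7] = p$lollipo
  sorted[8] = pop$lolli
sorted[8] = pop$lolli

Answer: pop$lolli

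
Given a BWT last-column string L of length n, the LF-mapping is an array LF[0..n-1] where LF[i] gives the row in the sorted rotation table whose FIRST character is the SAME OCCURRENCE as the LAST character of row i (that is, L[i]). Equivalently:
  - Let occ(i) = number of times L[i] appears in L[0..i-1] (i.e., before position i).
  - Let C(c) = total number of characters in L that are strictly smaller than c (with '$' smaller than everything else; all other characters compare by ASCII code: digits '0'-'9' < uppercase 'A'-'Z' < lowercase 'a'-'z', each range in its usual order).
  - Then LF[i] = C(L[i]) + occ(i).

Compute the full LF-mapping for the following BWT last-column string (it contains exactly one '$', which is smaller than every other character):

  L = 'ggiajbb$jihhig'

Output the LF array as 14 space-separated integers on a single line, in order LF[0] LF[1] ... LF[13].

Answer: 4 5 9 1 12 2 3 0 13 10 7 8 11 6

Derivation:
Char counts: '$':1, 'a':1, 'b':2, 'g':3, 'h':2, 'i':3, 'j':2
C (first-col start): C('$')=0, C('a')=1, C('b')=2, C('g')=4, C('h')=7, C('i')=9, C('j')=12
L[0]='g': occ=0, LF[0]=C('g')+0=4+0=4
L[1]='g': occ=1, LF[1]=C('g')+1=4+1=5
L[2]='i': occ=0, LF[2]=C('i')+0=9+0=9
L[3]='a': occ=0, LF[3]=C('a')+0=1+0=1
L[4]='j': occ=0, LF[4]=C('j')+0=12+0=12
L[5]='b': occ=0, LF[5]=C('b')+0=2+0=2
L[6]='b': occ=1, LF[6]=C('b')+1=2+1=3
L[7]='$': occ=0, LF[7]=C('$')+0=0+0=0
L[8]='j': occ=1, LF[8]=C('j')+1=12+1=13
L[9]='i': occ=1, LF[9]=C('i')+1=9+1=10
L[10]='h': occ=0, LF[10]=C('h')+0=7+0=7
L[11]='h': occ=1, LF[11]=C('h')+1=7+1=8
L[12]='i': occ=2, LF[12]=C('i')+2=9+2=11
L[13]='g': occ=2, LF[13]=C('g')+2=4+2=6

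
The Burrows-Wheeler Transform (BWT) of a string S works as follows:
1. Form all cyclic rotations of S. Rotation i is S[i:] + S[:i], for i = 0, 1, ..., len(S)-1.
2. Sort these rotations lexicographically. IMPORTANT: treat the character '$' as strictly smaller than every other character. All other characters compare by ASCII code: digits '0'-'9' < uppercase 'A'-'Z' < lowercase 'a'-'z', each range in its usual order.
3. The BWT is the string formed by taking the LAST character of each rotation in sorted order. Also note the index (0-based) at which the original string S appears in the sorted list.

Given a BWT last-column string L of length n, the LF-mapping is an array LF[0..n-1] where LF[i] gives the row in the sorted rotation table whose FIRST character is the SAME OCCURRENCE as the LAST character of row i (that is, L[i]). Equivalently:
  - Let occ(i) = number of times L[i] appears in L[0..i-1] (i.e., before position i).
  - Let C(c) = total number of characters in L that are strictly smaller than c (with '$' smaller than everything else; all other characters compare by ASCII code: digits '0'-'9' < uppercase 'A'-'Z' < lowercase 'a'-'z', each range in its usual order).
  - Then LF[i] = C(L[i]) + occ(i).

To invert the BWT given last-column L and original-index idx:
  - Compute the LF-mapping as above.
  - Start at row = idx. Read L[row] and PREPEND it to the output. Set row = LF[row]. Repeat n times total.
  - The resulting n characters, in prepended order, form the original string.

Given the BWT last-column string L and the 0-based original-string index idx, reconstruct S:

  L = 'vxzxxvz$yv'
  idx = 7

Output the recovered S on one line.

Answer: yzvxvzxxv$

Derivation:
LF mapping: 1 4 8 5 6 2 9 0 7 3
Walk LF starting at row 7, prepending L[row]:
  step 1: row=7, L[7]='$', prepend. Next row=LF[7]=0
  step 2: row=0, L[0]='v', prepend. Next row=LF[0]=1
  step 3: row=1, L[1]='x', prepend. Next row=LF[1]=4
  step 4: row=4, L[4]='x', prepend. Next row=LF[4]=6
  step 5: row=6, L[6]='z', prepend. Next row=LF[6]=9
  step 6: row=9, L[9]='v', prepend. Next row=LF[9]=3
  step 7: row=3, L[3]='x', prepend. Next row=LF[3]=5
  step 8: row=5, L[5]='v', prepend. Next row=LF[5]=2
  step 9: row=2, L[2]='z', prepend. Next row=LF[2]=8
  step 10: row=8, L[8]='y', prepend. Next row=LF[8]=7
Reversed output: yzvxvzxxv$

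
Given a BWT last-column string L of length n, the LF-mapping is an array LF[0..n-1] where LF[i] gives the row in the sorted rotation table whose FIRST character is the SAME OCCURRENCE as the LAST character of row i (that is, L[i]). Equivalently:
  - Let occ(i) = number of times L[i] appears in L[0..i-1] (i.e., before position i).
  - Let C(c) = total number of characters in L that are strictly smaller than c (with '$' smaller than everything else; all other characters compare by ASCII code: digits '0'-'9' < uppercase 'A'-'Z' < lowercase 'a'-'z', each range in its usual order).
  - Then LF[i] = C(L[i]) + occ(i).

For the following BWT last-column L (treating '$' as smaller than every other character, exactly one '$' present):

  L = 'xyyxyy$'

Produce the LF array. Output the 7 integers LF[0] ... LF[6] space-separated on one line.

Answer: 1 3 4 2 5 6 0

Derivation:
Char counts: '$':1, 'x':2, 'y':4
C (first-col start): C('$')=0, C('x')=1, C('y')=3
L[0]='x': occ=0, LF[0]=C('x')+0=1+0=1
L[1]='y': occ=0, LF[1]=C('y')+0=3+0=3
L[2]='y': occ=1, LF[2]=C('y')+1=3+1=4
L[3]='x': occ=1, LF[3]=C('x')+1=1+1=2
L[4]='y': occ=2, LF[4]=C('y')+2=3+2=5
L[5]='y': occ=3, LF[5]=C('y')+3=3+3=6
L[6]='$': occ=0, LF[6]=C('$')+0=0+0=0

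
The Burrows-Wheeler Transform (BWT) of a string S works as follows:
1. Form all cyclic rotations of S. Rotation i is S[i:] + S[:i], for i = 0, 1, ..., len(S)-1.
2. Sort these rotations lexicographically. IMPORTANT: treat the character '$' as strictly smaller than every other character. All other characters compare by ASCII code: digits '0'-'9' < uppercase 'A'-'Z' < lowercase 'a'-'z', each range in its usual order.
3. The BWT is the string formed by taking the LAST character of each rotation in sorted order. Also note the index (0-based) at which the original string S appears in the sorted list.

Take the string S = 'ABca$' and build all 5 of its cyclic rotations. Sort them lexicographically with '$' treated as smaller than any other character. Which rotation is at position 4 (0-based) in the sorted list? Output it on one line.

Answer: ca$AB

Derivation:
All 5 rotations (rotation i = S[i:]+S[:i]):
  rot[0] = ABca$
  rot[1] = Bca$A
  rot[2] = ca$AB
  rot[3] = a$ABc
  rot[4] = $ABca
Sorted (with $ < everything):
  sorted[0] = $ABca
  sorted[1] = ABca$
  sorted[2] = Bca$A
  sorted[3] = a$ABc
  sorted[4] = ca$AB
sorted[4] = ca$AB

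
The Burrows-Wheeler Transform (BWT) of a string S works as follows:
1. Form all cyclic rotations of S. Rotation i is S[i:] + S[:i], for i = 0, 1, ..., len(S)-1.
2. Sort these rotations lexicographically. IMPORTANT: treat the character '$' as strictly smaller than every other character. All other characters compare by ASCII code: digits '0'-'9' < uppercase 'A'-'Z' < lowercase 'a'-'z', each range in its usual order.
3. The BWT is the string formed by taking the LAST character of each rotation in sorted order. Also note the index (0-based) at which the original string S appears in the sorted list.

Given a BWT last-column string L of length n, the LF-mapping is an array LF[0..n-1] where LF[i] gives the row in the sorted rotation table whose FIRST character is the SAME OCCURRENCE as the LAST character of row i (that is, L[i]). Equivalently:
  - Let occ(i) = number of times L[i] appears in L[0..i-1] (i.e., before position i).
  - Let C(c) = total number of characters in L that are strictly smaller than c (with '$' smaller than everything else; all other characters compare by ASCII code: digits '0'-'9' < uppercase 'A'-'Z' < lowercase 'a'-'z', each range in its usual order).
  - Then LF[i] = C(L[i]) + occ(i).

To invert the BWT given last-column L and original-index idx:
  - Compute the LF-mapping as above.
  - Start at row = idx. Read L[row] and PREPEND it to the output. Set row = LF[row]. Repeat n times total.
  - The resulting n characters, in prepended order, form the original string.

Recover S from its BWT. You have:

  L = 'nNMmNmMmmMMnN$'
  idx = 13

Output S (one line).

LF mapping: 12 5 1 8 6 9 2 10 11 3 4 13 7 0
Walk LF starting at row 13, prepending L[row]:
  step 1: row=13, L[13]='$', prepend. Next row=LF[13]=0
  step 2: row=0, L[0]='n', prepend. Next row=LF[0]=12
  step 3: row=12, L[12]='N', prepend. Next row=LF[12]=7
  step 4: row=7, L[7]='m', prepend. Next row=LF[7]=10
  step 5: row=10, L[10]='M', prepend. Next row=LF[10]=4
  step 6: row=4, L[4]='N', prepend. Next row=LF[4]=6
  step 7: row=6, L[6]='M', prepend. Next row=LF[6]=2
  step 8: row=2, L[2]='M', prepend. Next row=LF[2]=1
  step 9: row=1, L[1]='N', prepend. Next row=LF[1]=5
  step 10: row=5, L[5]='m', prepend. Next row=LF[5]=9
  step 11: row=9, L[9]='M', prepend. Next row=LF[9]=3
  step 12: row=3, L[3]='m', prepend. Next row=LF[3]=8
  step 13: row=8, L[8]='m', prepend. Next row=LF[8]=11
  step 14: row=11, L[11]='n', prepend. Next row=LF[11]=13
Reversed output: nmmMmNMMNMmNn$

Answer: nmmMmNMMNMmNn$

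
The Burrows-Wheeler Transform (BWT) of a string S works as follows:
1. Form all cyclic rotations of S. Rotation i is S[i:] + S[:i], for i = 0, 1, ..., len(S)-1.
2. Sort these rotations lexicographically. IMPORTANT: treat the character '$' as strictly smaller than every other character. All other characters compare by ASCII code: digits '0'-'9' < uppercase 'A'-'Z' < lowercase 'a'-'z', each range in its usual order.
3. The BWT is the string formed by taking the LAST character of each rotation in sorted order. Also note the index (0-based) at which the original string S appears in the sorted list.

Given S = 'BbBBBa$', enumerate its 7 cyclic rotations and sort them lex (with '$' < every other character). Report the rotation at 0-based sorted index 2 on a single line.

All 7 rotations (rotation i = S[i:]+S[:i]):
  rot[0] = BbBBBa$
  rot[1] = bBBBa$B
  rot[2] = BBBa$Bb
  rot[3] = BBa$BbB
  rot[4] = Ba$BbBB
  rot[5] = a$BbBBB
  rot[6] = $BbBBBa
Sorted (with $ < everything):
  sorted[0] = $BbBBBa
  sorted[1] = BBBa$Bb
  sorted[2] = BBa$BbB
  sorted[3] = Ba$BbBB
  sorted[4] = BbBBBa$
  sorted[5] = a$BbBBB
  sorted[6] = bBBBa$B
sorted[2] = BBa$BbB

Answer: BBa$BbB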